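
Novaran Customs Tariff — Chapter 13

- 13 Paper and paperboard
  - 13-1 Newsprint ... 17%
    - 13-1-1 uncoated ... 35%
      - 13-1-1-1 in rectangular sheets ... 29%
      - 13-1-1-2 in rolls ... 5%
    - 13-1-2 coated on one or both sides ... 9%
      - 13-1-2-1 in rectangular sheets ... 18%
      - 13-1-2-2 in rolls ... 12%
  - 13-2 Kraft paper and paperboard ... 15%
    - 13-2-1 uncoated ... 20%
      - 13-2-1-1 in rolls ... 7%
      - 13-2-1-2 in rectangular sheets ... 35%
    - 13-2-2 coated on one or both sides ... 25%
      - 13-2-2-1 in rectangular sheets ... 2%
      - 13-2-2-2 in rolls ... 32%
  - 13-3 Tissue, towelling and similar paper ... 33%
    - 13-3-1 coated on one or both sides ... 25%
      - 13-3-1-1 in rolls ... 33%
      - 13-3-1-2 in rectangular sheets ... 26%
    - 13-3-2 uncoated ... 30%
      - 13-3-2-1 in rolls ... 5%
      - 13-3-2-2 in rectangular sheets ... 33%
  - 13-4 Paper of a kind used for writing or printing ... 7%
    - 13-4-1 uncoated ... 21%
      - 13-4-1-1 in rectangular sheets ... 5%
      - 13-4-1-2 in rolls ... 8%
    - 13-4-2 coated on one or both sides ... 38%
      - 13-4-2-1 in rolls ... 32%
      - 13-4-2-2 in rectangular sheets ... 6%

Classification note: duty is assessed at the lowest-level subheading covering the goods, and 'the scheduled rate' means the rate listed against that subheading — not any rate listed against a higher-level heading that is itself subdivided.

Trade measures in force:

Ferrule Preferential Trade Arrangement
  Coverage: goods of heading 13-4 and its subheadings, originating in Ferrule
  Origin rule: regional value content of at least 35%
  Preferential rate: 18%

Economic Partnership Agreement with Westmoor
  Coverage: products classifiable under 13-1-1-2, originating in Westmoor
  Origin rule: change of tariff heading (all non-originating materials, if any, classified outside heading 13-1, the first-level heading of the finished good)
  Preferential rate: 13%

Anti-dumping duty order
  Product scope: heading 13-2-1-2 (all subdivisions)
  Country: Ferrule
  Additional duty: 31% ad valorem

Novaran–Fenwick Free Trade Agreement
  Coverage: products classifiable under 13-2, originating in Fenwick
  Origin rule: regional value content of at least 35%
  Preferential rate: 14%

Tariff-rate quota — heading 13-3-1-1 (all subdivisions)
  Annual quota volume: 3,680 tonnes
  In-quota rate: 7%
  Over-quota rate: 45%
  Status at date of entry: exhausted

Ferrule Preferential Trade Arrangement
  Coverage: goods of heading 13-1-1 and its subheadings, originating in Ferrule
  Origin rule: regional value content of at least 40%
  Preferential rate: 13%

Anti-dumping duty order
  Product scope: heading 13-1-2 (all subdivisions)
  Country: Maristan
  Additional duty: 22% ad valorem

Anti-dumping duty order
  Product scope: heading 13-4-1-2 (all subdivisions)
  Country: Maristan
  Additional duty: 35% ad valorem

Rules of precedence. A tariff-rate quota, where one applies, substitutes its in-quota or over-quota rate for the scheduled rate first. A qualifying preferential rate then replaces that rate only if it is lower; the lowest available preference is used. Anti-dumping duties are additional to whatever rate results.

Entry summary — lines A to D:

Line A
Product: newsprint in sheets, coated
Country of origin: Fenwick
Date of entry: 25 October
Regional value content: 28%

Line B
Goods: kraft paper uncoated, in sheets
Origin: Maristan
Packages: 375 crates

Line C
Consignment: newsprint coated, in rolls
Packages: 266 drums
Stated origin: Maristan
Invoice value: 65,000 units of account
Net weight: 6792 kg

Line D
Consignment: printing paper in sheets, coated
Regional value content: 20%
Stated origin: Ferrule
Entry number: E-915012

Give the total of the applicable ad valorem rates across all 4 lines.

93%

Line A: newsprint → 13-1; coated → 13-1-2; in sheets → 13-1-2-1. Scheduled 18%. Fenwick agreement on 13-2: 13-1-2-1 not covered. → 18%.
Line B: kraft paper → 13-2; uncoated → 13-2-1; in sheets → 13-2-1-2. Scheduled 35%. No special measure applies. → 35%.
Line C: newsprint → 13-1; coated → 13-1-2; in rolls → 13-1-2-2. Scheduled 12%. anti-dumping (Maristan, 13-1-2): +22%; total 12% + 22% = 34%. → 34%.
Line D: printing paper → 13-4; coated → 13-4-2; in sheets → 13-4-2-2. Scheduled 6%. Ferrule agreement on 13-4: RVC < 35%; Ferrule agreement on 13-1-1: 13-4-2-2 not covered. → 6%.
Sum: 18% + 35% + 34% + 6% = 93%.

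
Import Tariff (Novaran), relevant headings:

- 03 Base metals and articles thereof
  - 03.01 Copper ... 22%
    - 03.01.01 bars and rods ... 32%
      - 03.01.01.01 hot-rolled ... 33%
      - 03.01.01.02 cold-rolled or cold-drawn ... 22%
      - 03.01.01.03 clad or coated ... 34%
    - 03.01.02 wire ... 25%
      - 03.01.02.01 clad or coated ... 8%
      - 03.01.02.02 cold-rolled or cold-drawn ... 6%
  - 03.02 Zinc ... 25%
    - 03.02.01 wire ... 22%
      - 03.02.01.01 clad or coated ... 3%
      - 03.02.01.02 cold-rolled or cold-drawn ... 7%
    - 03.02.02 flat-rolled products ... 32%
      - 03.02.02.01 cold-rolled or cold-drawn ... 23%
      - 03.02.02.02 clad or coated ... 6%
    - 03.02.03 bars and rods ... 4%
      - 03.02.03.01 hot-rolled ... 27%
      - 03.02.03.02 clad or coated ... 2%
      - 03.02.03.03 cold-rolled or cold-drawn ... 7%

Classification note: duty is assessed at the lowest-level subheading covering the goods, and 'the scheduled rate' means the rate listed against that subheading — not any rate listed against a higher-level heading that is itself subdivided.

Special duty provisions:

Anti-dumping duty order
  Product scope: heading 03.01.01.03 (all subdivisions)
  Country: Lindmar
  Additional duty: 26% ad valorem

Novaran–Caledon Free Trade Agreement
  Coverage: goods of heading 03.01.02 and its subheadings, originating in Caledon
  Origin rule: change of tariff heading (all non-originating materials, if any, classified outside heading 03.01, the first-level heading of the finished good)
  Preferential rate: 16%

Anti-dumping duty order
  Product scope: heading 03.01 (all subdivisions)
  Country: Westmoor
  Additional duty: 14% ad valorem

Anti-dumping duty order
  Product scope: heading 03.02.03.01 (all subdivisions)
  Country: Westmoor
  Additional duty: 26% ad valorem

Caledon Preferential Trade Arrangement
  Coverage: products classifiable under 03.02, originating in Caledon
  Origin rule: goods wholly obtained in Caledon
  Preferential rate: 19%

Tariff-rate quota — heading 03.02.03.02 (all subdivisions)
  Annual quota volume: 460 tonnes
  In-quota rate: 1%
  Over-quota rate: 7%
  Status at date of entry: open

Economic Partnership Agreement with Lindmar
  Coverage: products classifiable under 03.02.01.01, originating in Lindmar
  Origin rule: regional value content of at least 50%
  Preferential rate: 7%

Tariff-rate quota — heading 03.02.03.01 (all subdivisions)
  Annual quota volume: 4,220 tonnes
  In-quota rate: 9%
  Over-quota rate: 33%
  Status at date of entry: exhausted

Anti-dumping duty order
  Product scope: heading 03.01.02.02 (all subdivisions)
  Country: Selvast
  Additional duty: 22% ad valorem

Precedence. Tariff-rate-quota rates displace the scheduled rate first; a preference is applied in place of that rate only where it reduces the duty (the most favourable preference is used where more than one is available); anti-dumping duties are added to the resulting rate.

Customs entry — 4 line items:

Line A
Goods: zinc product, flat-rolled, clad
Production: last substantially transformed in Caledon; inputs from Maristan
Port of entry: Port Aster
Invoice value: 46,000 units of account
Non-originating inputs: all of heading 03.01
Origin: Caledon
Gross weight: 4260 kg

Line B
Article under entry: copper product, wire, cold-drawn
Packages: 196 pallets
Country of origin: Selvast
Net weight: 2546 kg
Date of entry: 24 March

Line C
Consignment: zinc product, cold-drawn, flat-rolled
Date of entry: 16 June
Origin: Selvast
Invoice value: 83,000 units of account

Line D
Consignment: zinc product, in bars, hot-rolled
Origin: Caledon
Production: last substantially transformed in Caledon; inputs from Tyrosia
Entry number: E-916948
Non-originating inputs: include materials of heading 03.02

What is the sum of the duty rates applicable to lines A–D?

90%

Line A: zinc → 03.02; flat-rolled → 03.02.02; clad → 03.02.02.02. Scheduled 6%. Caledon agreement on 03.01.02: 03.02.02.02 not covered; Caledon agreement on 03.02: not wholly obtained. → 6%.
Line B: copper → 03.01; wire → 03.01.02; cold-drawn → 03.01.02.02. Scheduled 6%. anti-dumping (Selvast, 03.01.02.02): +22%; total 6% + 22% = 28%. → 28%.
Line C: zinc → 03.02; flat-rolled → 03.02.02; cold-drawn → 03.02.02.01. Scheduled 23%. No special measure applies. → 23%.
Line D: zinc → 03.02; in bars → 03.02.03; hot-rolled → 03.02.03.01. Scheduled 27%. quota on 03.02.03.01 exhausted → over-quota 33%; Caledon agreement on 03.01.02: 03.02.03.01 not covered; Caledon agreement on 03.02: not wholly obtained. → 33%.
Sum: 6% + 28% + 23% + 33% = 90%.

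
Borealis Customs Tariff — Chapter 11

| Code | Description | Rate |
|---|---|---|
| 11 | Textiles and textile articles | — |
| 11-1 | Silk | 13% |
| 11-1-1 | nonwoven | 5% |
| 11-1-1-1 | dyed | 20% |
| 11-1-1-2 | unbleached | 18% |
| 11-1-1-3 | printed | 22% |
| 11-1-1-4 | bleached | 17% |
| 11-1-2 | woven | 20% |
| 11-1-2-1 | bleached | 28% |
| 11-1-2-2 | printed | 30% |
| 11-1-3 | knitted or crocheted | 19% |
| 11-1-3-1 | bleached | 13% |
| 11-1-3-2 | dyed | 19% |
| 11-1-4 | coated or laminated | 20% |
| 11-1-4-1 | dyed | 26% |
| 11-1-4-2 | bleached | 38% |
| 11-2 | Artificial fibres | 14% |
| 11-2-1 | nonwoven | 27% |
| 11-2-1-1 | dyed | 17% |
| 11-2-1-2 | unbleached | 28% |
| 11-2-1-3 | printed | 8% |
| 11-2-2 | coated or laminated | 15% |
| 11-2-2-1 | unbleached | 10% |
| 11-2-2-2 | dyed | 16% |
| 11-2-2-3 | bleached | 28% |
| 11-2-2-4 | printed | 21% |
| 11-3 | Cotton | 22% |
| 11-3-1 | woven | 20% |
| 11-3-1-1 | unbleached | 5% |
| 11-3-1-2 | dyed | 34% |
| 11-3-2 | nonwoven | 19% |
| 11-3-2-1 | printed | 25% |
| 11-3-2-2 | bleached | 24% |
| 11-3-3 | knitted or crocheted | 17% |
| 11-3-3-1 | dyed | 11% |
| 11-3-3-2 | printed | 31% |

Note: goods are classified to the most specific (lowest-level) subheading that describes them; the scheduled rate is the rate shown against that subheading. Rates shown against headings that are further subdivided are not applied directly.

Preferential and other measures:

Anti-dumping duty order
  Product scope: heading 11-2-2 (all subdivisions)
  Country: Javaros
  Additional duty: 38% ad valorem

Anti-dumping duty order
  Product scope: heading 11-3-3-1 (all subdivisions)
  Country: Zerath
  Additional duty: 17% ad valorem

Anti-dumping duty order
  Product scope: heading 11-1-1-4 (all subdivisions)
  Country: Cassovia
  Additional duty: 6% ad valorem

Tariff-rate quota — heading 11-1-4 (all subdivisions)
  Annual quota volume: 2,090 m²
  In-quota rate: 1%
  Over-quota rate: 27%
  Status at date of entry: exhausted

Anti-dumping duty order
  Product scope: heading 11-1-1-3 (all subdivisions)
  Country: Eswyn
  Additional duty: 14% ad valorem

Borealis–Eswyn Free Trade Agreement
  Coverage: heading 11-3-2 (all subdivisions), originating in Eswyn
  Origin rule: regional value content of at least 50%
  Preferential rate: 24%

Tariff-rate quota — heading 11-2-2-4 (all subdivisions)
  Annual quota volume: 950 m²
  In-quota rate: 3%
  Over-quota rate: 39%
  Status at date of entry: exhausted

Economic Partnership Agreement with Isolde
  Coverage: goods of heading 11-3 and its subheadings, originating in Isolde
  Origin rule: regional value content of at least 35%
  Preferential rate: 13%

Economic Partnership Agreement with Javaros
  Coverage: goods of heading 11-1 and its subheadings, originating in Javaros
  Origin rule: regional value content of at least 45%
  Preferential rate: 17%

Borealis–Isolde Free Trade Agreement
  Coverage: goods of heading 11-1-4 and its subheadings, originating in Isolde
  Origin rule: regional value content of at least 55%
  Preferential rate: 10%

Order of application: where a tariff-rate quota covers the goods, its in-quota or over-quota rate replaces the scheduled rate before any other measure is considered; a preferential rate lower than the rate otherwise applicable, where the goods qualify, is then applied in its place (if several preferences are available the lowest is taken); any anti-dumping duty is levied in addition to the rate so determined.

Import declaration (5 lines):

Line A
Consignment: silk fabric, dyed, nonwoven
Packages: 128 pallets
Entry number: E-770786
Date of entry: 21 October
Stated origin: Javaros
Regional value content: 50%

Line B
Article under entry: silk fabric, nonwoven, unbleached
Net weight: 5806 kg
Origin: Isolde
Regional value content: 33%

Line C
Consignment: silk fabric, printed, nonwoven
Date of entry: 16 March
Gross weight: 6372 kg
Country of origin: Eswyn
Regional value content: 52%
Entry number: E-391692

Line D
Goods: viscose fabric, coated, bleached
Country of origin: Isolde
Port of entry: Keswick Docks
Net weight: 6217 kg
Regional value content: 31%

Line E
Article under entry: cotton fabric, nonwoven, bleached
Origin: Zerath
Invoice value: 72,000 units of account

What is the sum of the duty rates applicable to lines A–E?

Line A: silk → 11-1; nonwoven → 11-1-1; dyed → 11-1-1-1. Scheduled 20%. Javaros agreement on 11-1: RVC ≥ 45% → 17% available; preferential 17%. → 17%.
Line B: silk → 11-1; nonwoven → 11-1-1; unbleached → 11-1-1-2. Scheduled 18%. Isolde agreement on 11-3: 11-1-1-2 not covered; Isolde agreement on 11-1-4: 11-1-1-2 not covered. → 18%.
Line C: silk → 11-1; nonwoven → 11-1-1; printed → 11-1-1-3. Scheduled 22%. Eswyn agreement on 11-3-2: 11-1-1-3 not covered; anti-dumping (Eswyn, 11-1-1-3): +14%; total 22% + 14% = 36%. → 36%.
Line D: viscose → 11-2; coated → 11-2-2; bleached → 11-2-2-3. Scheduled 28%. Isolde agreement on 11-3: 11-2-2-3 not covered; Isolde agreement on 11-1-4: 11-2-2-3 not covered. → 28%.
Line E: cotton → 11-3; nonwoven → 11-3-2; bleached → 11-3-2-2. Scheduled 24%. No special measure applies. → 24%.
Sum: 17% + 18% + 36% + 28% + 24% = 123%.

123%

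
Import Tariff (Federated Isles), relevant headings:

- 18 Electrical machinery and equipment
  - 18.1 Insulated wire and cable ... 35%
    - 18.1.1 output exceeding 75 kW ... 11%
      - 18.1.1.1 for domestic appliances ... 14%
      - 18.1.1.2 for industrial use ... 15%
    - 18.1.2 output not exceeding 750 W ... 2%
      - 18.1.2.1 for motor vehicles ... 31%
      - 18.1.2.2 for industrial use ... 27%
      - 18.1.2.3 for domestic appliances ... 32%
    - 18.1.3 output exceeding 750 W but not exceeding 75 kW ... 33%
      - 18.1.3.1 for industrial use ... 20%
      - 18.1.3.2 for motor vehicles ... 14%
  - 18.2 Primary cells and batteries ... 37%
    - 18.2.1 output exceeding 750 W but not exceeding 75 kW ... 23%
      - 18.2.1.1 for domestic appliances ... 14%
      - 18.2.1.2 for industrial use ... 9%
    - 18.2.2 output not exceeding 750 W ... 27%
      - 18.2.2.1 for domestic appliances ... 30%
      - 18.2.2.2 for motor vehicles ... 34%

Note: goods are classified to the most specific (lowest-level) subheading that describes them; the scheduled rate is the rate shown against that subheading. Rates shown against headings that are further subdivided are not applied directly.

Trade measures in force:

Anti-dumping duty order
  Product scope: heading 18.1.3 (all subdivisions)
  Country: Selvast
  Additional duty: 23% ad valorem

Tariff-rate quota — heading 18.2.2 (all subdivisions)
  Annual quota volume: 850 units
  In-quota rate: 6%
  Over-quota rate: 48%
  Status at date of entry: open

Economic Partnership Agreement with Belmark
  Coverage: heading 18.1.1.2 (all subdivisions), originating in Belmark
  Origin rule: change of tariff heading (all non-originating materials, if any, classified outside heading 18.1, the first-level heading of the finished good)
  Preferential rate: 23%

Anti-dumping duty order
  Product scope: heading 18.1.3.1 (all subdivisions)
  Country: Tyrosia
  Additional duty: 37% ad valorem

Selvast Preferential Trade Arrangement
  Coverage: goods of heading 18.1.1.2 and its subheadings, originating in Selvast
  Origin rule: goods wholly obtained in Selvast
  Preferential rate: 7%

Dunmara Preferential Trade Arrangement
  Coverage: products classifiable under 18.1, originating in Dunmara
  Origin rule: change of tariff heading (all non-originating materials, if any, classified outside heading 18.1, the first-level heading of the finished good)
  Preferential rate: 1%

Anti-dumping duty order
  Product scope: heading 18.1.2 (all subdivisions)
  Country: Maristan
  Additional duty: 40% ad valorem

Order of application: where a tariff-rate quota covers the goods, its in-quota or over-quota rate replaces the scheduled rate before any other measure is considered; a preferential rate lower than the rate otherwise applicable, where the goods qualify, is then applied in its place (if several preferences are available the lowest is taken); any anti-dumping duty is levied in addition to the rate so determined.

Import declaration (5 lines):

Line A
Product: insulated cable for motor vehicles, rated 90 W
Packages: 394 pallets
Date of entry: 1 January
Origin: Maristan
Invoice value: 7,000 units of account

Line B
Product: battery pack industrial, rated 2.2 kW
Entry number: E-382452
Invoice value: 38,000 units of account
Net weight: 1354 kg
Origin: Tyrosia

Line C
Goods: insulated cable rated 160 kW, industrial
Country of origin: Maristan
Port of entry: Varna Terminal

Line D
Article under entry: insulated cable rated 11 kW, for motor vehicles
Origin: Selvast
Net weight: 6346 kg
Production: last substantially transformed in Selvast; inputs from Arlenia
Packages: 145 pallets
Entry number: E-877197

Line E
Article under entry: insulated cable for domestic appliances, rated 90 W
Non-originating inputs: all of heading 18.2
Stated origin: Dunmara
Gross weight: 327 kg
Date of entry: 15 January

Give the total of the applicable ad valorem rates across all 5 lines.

133%

Line A: insulated cable → 18.1; rated 90 W → 18.1.2; for motor vehicles → 18.1.2.1. Scheduled 31%. anti-dumping (Maristan, 18.1.2): +40%; total 31% + 40% = 71%. → 71%.
Line B: battery pack → 18.2; rated 2.2 kW → 18.2.1; industrial → 18.2.1.2. Scheduled 9%. No special measure applies. → 9%.
Line C: insulated cable → 18.1; rated 160 kW → 18.1.1; industrial → 18.1.1.2. Scheduled 15%. No special measure applies. → 15%.
Line D: insulated cable → 18.1; rated 11 kW → 18.1.3; for motor vehicles → 18.1.3.2. Scheduled 14%. Selvast agreement on 18.1.1.2: 18.1.3.2 not covered; anti-dumping (Selvast, 18.1.3): +23%; total 14% + 23% = 37%. → 37%.
Line E: insulated cable → 18.1; rated 90 W → 18.1.2; for domestic appliances → 18.1.2.3. Scheduled 32%. Dunmara agreement on 18.1: CTH met → 1% available; preferential 1%. → 1%.
Sum: 71% + 9% + 15% + 37% + 1% = 133%.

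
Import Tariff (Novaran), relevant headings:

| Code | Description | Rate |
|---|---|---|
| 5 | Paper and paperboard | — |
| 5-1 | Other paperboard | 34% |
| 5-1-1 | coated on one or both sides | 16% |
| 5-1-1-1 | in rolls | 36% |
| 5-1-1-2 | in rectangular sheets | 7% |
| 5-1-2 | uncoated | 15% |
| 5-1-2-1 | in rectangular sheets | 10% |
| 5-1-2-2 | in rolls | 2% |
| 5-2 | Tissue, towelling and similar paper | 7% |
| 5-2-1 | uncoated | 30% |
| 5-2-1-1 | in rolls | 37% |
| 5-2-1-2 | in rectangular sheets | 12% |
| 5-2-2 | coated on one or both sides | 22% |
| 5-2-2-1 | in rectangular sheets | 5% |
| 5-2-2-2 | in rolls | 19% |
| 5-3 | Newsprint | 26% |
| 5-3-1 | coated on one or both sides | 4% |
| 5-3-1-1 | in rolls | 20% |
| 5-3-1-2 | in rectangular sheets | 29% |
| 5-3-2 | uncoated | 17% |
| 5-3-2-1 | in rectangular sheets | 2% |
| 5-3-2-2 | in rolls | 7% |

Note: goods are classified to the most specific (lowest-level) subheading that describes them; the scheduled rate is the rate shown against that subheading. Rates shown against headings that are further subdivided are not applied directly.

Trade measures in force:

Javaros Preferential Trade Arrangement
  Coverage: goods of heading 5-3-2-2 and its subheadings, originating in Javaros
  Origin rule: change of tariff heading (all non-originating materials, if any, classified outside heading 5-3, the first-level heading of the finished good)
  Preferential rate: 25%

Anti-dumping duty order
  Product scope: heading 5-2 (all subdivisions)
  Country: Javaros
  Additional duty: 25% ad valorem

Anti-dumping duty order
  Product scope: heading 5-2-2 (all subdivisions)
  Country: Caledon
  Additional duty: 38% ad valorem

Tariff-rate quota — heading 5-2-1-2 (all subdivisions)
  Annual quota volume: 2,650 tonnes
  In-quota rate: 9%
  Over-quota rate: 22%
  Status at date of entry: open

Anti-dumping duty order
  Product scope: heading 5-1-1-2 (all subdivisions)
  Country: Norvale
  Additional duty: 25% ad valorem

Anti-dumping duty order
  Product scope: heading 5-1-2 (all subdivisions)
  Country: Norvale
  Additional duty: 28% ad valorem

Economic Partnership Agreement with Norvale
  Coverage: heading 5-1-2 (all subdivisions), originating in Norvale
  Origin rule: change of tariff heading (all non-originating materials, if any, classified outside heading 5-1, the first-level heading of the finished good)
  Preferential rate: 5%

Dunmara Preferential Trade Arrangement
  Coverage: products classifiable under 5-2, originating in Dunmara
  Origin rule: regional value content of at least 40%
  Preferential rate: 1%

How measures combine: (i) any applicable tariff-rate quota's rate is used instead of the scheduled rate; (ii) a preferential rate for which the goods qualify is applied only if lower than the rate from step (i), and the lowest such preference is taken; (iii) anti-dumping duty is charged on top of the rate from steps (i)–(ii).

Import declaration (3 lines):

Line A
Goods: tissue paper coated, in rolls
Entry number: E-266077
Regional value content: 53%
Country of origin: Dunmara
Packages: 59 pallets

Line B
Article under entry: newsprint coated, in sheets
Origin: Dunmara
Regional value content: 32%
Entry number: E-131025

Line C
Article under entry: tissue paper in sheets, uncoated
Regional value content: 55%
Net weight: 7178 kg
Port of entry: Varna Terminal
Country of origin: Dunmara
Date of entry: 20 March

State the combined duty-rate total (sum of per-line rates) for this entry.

31%

Line A: tissue paper → 5-2; coated → 5-2-2; in rolls → 5-2-2-2. Scheduled 19%. Dunmara agreement on 5-2: RVC ≥ 40% → 1% available; preferential 1%. → 1%.
Line B: newsprint → 5-3; coated → 5-3-1; in sheets → 5-3-1-2. Scheduled 29%. Dunmara agreement on 5-2: 5-3-1-2 not covered. → 29%.
Line C: tissue paper → 5-2; uncoated → 5-2-1; in sheets → 5-2-1-2. Scheduled 12%. quota on 5-2-1-2 open → in-quota 9%; Dunmara agreement on 5-2: RVC ≥ 40% → 1% available; preferential 1%. → 1%.
Sum: 1% + 29% + 1% = 31%.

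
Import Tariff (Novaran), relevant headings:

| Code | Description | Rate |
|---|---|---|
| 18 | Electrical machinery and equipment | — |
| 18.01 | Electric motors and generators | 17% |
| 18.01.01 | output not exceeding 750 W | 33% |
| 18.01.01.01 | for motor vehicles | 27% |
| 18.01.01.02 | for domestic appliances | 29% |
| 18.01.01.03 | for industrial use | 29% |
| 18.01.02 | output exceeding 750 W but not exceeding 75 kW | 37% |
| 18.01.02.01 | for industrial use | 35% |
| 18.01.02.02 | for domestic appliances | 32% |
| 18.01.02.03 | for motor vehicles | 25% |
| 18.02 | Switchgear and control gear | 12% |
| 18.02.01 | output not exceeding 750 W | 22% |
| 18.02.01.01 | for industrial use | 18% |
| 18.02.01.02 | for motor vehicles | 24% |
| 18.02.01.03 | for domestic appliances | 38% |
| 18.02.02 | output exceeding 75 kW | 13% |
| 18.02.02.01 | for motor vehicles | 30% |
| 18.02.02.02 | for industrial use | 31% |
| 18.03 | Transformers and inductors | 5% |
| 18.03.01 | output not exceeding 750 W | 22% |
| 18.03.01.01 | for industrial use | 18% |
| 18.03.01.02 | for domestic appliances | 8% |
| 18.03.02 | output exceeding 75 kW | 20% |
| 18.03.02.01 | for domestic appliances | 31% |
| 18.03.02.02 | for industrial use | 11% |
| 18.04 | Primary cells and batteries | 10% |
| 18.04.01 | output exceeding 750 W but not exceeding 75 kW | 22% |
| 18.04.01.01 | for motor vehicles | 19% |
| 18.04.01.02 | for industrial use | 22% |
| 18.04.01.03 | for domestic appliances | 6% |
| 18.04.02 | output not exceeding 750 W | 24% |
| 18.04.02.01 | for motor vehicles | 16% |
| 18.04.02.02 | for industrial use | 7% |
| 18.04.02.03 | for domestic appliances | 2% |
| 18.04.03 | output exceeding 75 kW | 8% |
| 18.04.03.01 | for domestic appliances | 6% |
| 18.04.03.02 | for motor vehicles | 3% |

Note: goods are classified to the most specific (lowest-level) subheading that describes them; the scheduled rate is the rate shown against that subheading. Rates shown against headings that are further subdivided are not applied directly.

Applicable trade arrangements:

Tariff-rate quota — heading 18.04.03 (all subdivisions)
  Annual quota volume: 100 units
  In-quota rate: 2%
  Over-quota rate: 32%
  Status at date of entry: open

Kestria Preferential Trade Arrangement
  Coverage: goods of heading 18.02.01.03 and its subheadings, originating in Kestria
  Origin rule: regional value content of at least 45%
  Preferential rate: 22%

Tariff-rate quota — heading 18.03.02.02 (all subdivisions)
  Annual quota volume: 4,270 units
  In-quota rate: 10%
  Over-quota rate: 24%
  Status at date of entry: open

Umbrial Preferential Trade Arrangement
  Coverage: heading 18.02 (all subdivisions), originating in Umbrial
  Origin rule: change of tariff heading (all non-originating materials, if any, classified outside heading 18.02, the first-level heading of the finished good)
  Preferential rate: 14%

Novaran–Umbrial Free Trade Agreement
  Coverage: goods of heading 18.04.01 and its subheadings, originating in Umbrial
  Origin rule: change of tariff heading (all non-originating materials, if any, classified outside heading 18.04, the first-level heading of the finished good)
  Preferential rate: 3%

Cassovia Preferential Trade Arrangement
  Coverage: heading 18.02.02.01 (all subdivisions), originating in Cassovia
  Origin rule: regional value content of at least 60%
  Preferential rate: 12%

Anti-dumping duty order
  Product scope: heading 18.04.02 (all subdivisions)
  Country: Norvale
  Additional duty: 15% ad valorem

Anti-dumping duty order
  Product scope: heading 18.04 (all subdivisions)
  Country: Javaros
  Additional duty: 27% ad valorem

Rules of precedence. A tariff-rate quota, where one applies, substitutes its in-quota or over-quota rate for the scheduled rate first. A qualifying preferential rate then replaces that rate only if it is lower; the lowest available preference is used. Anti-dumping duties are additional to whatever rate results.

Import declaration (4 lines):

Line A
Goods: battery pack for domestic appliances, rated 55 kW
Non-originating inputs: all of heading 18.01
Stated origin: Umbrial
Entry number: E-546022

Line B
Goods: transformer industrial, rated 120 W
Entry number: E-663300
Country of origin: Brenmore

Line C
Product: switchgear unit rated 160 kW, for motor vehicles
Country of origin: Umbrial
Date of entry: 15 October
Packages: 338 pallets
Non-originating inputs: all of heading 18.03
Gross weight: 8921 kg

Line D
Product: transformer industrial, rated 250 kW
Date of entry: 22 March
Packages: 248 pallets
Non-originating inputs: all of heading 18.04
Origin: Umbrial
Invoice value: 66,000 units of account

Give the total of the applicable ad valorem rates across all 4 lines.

Line A: battery pack → 18.04; rated 55 kW → 18.04.01; for domestic appliances → 18.04.01.03. Scheduled 6%. Umbrial agreement on 18.02: 18.04.01.03 not covered; Umbrial agreement on 18.04.01: CTH met → 3% available; preferential 3%. → 3%.
Line B: transformer → 18.03; rated 120 W → 18.03.01; industrial → 18.03.01.01. Scheduled 18%. No special measure applies. → 18%.
Line C: switchgear unit → 18.02; rated 160 kW → 18.02.02; for motor vehicles → 18.02.02.01. Scheduled 30%. Umbrial agreement on 18.02: CTH met → 14% available; Umbrial agreement on 18.04.01: 18.02.02.01 not covered; preferential 14%. → 14%.
Line D: transformer → 18.03; rated 250 kW → 18.03.02; industrial → 18.03.02.02. Scheduled 11%. quota on 18.03.02.02 open → in-quota 10%; Umbrial agreement on 18.02: 18.03.02.02 not covered; Umbrial agreement on 18.04.01: 18.03.02.02 not covered. → 10%.
Sum: 3% + 18% + 14% + 10% = 45%.

45%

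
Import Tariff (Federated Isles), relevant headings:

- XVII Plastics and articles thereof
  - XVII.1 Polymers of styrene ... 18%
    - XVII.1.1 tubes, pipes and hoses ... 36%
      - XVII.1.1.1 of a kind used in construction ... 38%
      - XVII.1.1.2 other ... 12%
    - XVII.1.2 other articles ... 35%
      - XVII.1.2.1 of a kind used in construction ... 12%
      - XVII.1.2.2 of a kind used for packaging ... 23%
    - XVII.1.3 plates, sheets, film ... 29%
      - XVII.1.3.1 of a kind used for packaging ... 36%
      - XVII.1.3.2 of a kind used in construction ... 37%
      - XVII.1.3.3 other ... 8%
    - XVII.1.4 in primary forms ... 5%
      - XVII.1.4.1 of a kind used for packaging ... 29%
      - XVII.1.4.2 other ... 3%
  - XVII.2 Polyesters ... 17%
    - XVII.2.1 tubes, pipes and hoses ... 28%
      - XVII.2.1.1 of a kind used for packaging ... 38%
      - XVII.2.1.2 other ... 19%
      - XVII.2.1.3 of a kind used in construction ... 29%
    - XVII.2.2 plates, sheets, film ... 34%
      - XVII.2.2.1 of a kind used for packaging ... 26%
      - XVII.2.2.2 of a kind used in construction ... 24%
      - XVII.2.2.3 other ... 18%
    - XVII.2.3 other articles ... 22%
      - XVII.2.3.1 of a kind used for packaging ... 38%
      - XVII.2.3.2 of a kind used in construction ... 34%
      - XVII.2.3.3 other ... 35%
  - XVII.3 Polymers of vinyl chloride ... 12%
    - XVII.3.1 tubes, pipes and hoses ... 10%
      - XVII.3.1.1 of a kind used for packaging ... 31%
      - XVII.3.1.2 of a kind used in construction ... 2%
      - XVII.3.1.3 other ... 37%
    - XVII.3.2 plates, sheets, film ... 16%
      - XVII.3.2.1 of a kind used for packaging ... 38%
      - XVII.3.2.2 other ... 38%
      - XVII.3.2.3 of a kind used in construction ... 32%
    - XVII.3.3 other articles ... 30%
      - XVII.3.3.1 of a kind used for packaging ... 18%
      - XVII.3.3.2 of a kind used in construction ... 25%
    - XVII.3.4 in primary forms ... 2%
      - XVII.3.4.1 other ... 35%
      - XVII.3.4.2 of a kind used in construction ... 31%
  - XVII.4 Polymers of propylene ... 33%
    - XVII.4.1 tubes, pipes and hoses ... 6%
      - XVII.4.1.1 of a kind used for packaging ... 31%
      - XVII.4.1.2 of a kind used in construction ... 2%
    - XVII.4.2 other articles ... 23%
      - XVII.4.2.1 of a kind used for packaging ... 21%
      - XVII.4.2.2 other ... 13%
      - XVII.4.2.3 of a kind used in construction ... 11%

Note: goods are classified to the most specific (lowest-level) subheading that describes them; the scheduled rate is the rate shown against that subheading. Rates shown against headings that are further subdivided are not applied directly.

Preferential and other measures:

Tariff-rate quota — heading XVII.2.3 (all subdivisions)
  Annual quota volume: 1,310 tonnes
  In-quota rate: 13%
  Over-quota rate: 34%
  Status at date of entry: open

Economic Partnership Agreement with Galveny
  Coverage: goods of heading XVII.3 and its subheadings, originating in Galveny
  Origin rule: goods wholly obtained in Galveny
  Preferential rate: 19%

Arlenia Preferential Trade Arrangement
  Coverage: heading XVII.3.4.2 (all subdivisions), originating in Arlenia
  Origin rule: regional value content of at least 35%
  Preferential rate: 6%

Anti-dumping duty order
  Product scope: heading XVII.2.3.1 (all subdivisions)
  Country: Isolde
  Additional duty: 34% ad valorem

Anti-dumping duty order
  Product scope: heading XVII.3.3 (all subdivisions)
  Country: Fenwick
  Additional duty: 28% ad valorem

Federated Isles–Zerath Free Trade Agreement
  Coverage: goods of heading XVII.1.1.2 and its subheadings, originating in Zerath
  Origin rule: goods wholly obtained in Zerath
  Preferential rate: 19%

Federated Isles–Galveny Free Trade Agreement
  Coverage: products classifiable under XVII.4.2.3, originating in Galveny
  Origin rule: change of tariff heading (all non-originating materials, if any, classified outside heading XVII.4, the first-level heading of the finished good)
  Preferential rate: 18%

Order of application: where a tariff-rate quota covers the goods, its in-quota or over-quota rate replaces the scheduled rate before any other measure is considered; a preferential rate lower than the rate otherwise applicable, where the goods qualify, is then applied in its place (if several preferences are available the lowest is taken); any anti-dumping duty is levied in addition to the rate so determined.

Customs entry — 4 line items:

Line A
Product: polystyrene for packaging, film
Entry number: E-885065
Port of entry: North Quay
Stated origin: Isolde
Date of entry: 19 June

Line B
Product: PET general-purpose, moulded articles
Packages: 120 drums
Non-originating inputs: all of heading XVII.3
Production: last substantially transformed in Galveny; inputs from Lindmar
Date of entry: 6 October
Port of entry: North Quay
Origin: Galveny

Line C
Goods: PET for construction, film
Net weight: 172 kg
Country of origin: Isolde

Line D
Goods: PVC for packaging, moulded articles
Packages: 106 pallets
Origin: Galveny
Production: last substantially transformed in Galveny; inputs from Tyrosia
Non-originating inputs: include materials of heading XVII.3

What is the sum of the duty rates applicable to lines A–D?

Line A: polystyrene → XVII.1; film → XVII.1.3; for packaging → XVII.1.3.1. Scheduled 36%. No special measure applies. → 36%.
Line B: PET → XVII.2; moulded articles → XVII.2.3; general-purpose → XVII.2.3.3. Scheduled 35%. quota on XVII.2.3 open → in-quota 13%; Galveny agreement on XVII.3: XVII.2.3.3 not covered; Galveny agreement on XVII.4.2.3: XVII.2.3.3 not covered. → 13%.
Line C: PET → XVII.2; film → XVII.2.2; for construction → XVII.2.2.2. Scheduled 24%. No special measure applies. → 24%.
Line D: PVC → XVII.3; moulded articles → XVII.3.3; for packaging → XVII.3.3.1. Scheduled 18%. Galveny agreement on XVII.3: not wholly obtained; Galveny agreement on XVII.4.2.3: XVII.3.3.1 not covered. → 18%.
Sum: 36% + 13% + 24% + 18% = 91%.

91%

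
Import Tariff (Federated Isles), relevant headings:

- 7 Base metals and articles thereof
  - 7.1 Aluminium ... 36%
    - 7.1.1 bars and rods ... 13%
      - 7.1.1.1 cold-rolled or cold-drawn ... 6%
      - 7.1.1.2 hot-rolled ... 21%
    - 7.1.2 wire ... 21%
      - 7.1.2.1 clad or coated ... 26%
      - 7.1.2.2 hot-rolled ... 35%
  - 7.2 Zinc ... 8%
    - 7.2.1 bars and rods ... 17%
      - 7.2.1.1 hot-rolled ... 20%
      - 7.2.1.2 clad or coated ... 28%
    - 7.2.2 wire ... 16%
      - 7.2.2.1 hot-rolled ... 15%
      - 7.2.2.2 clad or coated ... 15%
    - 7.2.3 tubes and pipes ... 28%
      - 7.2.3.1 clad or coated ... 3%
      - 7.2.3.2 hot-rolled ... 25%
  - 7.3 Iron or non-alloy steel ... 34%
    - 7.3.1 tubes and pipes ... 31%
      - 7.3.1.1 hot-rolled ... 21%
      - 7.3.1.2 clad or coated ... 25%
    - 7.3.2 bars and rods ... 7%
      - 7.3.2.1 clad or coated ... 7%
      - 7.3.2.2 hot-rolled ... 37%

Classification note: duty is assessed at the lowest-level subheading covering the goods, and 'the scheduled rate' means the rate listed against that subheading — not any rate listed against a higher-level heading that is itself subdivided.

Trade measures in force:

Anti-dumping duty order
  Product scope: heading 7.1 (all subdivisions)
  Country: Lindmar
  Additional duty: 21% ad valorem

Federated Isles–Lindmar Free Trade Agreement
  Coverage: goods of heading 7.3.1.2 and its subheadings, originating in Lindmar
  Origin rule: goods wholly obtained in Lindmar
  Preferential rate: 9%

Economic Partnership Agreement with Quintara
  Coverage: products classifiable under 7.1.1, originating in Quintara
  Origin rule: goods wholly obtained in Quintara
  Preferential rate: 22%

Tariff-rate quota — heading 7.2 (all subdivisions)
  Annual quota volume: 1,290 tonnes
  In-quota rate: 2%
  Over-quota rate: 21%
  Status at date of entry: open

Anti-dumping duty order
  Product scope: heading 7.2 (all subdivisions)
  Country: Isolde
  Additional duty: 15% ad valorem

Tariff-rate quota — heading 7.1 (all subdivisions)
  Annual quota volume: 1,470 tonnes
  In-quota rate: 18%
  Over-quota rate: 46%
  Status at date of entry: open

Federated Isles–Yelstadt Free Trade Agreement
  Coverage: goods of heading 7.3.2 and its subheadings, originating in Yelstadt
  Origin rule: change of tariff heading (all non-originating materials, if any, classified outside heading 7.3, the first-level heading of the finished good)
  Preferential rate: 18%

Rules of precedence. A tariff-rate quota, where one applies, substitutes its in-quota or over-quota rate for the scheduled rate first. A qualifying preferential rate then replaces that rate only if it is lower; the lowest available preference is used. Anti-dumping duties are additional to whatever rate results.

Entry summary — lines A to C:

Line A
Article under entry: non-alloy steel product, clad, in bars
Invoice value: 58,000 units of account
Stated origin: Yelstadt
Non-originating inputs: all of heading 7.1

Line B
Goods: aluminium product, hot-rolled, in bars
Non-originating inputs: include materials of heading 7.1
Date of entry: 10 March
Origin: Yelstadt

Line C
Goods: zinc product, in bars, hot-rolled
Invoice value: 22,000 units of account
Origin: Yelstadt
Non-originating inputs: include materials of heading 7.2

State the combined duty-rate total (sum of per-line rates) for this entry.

27%

Line A: non-alloy steel → 7.3; in bars → 7.3.2; clad → 7.3.2.1. Scheduled 7%. Yelstadt agreement on 7.3.2: CTH met → 18% available; preference 18% not lower than 7% → no reduction. → 7%.
Line B: aluminium → 7.1; in bars → 7.1.1; hot-rolled → 7.1.1.2. Scheduled 21%. quota on 7.1 open → in-quota 18%; Yelstadt agreement on 7.3.2: 7.1.1.2 not covered. → 18%.
Line C: zinc → 7.2; in bars → 7.2.1; hot-rolled → 7.2.1.1. Scheduled 20%. quota on 7.2 open → in-quota 2%; Yelstadt agreement on 7.3.2: 7.2.1.1 not covered. → 2%.
Sum: 7% + 18% + 2% = 27%.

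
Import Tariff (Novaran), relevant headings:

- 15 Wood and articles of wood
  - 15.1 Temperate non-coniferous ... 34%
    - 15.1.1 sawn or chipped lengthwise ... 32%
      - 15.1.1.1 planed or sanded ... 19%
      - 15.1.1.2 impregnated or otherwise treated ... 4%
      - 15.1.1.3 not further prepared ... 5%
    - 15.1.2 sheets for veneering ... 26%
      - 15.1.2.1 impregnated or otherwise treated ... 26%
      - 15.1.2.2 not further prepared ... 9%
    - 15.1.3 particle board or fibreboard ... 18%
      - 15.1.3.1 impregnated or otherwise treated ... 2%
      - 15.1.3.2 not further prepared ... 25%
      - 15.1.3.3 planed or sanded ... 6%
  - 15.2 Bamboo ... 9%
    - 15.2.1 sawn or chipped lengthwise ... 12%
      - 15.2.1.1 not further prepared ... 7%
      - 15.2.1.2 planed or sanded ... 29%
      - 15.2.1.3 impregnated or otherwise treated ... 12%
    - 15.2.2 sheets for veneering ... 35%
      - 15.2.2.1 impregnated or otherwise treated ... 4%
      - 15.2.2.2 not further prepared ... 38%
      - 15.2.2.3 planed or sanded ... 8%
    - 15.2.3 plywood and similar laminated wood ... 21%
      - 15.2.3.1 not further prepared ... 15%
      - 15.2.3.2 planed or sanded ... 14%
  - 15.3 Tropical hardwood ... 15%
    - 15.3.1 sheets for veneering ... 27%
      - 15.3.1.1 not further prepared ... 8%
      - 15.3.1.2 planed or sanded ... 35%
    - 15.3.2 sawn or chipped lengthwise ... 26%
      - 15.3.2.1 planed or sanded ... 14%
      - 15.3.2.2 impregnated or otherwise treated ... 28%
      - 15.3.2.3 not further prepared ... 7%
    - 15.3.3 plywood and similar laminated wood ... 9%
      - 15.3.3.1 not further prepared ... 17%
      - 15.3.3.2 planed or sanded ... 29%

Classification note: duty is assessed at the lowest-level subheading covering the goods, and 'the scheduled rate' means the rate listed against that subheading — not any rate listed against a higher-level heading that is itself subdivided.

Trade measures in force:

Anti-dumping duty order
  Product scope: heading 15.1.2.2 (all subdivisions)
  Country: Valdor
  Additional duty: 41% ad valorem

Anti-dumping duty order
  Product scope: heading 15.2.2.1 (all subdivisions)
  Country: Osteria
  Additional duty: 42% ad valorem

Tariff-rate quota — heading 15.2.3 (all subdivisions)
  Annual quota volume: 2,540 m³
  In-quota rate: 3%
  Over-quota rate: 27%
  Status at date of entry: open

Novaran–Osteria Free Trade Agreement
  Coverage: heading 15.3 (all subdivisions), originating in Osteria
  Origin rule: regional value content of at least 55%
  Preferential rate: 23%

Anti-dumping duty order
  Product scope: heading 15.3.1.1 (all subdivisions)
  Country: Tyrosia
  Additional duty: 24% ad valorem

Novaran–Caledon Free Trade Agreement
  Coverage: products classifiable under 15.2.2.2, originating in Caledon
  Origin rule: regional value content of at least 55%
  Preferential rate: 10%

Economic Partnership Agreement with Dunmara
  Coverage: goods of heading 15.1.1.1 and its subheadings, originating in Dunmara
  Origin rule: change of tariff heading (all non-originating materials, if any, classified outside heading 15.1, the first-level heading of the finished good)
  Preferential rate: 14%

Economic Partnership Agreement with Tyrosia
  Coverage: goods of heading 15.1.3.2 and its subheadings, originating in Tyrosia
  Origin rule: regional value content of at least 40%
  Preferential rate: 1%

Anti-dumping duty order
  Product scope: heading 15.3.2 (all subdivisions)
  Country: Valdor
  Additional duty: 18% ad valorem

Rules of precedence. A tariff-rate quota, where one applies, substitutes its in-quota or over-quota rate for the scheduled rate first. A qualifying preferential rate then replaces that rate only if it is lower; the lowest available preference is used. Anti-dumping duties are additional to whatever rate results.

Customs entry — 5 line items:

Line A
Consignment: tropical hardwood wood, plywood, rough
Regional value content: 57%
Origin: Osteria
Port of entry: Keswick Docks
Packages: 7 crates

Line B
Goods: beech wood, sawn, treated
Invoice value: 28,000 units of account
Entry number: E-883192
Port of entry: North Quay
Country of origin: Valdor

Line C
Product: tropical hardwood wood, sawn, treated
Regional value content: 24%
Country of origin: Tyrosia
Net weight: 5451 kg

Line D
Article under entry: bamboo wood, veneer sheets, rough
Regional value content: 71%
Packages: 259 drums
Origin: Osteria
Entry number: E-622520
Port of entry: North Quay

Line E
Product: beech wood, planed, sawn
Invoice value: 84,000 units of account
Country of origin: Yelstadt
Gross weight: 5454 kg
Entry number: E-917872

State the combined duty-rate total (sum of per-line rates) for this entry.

106%

Line A: tropical hardwood → 15.3; plywood → 15.3.3; rough → 15.3.3.1. Scheduled 17%. Osteria agreement on 15.3: RVC ≥ 55% → 23% available; preference 23% not lower than 17% → no reduction. → 17%.
Line B: beech → 15.1; sawn → 15.1.1; treated → 15.1.1.2. Scheduled 4%. No special measure applies. → 4%.
Line C: tropical hardwood → 15.3; sawn → 15.3.2; treated → 15.3.2.2. Scheduled 28%. Tyrosia agreement on 15.1.3.2: 15.3.2.2 not covered. → 28%.
Line D: bamboo → 15.2; veneer sheets → 15.2.2; rough → 15.2.2.2. Scheduled 38%. Osteria agreement on 15.3: 15.2.2.2 not covered. → 38%.
Line E: beech → 15.1; sawn → 15.1.1; planed → 15.1.1.1. Scheduled 19%. No special measure applies. → 19%.
Sum: 17% + 4% + 28% + 38% + 19% = 106%.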